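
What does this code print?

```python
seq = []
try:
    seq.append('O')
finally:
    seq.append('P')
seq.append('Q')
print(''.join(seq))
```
OPQ

try/finally without except, no exception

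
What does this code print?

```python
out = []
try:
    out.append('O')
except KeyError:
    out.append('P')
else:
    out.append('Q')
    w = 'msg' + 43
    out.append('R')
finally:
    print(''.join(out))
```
OQ

Try succeeds, else appends 'Q', TypeError in else is uncaught, finally prints before exception propagates ('R' never appended)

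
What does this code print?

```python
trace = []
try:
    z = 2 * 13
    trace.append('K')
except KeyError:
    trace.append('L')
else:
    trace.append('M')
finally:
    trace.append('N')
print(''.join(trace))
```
KMN

else runs before finally when no exception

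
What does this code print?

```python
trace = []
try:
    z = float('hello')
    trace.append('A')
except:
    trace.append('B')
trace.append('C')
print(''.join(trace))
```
BC

Exception raised in try, caught by bare except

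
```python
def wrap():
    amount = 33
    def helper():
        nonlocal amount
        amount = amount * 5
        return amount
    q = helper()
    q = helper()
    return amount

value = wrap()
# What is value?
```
825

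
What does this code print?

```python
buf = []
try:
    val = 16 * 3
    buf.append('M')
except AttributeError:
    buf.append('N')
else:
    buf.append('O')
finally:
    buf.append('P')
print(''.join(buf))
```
MOP

else runs before finally when no exception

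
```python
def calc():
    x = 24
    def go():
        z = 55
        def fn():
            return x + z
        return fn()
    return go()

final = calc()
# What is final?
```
79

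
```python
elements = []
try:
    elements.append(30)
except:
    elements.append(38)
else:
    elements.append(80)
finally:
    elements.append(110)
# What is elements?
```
[30, 80, 110]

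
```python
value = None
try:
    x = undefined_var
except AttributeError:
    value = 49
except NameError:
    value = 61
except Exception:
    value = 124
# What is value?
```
61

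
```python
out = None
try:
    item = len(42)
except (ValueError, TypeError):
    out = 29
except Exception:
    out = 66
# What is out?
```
29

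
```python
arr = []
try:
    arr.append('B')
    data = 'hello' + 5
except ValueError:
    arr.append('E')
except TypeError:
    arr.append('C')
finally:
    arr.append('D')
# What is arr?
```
['B', 'C', 'D']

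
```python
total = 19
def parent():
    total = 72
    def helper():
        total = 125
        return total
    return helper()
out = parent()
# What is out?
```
125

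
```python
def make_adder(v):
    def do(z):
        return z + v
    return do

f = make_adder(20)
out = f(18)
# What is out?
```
38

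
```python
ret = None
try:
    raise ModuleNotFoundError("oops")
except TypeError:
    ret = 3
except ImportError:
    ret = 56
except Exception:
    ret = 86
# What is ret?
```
56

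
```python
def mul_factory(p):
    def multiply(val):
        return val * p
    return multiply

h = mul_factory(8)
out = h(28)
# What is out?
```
224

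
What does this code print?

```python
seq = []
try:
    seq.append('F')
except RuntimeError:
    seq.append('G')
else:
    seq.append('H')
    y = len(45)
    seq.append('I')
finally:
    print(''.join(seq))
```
FH

Try succeeds, else appends 'H', TypeError in else is uncaught, finally prints before exception propagates ('I' never appended)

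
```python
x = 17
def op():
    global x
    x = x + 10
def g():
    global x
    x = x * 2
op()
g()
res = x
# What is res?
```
54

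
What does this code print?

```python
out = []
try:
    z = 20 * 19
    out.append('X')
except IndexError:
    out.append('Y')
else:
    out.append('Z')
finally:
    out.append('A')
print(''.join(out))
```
XZA

else runs before finally when no exception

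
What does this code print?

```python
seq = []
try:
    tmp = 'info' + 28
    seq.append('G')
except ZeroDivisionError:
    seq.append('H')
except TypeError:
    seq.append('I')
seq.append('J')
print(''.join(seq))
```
IJ

TypeError is caught by its specific handler, not ZeroDivisionError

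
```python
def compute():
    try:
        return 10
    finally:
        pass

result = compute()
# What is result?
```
10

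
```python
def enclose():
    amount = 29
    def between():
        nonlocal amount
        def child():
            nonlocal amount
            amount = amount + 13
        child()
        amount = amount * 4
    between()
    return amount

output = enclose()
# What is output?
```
168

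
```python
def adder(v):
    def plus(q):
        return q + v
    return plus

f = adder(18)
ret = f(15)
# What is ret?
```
33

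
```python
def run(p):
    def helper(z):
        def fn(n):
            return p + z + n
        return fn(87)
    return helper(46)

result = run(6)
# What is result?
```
139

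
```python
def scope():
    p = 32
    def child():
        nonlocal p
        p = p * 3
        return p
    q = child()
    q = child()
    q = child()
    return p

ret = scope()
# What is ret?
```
864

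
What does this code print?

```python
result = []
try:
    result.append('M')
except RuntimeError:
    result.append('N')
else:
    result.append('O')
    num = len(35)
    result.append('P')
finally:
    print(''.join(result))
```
MO

Try succeeds, else appends 'O', TypeError in else is uncaught, finally prints before exception propagates ('P' never appended)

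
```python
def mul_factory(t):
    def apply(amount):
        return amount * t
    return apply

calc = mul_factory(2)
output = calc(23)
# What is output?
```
46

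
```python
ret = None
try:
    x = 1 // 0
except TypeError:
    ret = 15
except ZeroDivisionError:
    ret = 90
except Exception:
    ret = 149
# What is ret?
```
90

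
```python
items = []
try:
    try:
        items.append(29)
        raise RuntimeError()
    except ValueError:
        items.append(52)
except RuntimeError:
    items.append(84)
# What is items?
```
[29, 84]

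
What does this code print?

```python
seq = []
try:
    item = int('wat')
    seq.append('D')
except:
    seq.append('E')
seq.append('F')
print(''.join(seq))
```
EF

Exception raised in try, caught by bare except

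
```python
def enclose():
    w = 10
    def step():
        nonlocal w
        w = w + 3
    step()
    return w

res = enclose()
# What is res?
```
13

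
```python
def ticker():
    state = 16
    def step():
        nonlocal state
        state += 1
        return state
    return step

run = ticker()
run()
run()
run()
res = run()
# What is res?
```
20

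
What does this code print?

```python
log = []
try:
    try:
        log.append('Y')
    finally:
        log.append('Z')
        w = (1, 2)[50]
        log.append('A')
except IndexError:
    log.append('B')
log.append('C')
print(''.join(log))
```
YZBC

Exception in inner finally caught by outer except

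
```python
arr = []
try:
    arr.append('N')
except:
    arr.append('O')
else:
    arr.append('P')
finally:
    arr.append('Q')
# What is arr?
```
['N', 'P', 'Q']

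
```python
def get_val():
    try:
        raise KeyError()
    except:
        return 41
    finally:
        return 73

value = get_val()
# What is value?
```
73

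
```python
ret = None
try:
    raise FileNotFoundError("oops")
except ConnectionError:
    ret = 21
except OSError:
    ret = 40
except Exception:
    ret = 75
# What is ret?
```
40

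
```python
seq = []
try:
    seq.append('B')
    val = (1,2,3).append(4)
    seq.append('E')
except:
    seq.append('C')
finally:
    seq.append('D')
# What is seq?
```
['B', 'C', 'D']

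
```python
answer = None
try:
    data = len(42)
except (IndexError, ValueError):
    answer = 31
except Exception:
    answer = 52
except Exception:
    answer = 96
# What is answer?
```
52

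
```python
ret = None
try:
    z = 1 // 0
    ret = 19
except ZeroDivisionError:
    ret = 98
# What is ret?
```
98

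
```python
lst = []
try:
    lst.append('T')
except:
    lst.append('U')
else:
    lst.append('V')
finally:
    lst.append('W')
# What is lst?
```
['T', 'V', 'W']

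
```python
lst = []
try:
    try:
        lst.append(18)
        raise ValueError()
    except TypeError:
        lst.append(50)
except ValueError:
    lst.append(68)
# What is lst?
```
[18, 68]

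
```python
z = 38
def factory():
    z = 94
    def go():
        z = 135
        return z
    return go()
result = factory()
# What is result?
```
135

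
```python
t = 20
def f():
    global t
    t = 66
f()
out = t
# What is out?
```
66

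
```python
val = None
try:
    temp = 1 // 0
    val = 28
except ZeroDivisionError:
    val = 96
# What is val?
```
96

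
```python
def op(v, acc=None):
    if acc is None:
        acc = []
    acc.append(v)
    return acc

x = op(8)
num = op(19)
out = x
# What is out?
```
[8]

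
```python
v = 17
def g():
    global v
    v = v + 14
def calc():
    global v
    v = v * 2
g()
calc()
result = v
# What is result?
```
62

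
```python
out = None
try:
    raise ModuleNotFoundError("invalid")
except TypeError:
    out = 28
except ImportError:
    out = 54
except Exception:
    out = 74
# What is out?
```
54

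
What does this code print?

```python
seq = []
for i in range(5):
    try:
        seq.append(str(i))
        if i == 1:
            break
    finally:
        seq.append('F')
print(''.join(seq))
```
0F1F

finally runs even when breaking out of loop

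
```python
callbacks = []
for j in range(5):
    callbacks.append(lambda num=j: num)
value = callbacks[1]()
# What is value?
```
1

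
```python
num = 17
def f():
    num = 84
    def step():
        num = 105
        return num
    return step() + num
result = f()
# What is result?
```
189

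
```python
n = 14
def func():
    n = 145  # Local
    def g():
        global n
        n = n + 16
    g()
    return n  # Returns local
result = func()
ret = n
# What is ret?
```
30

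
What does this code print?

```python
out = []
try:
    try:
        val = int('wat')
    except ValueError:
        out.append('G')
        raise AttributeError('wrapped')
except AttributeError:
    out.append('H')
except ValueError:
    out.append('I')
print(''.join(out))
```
GH

New AttributeError raised, caught by outer AttributeError handler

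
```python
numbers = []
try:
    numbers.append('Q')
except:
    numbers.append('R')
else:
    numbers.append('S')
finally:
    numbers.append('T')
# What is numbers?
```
['Q', 'S', 'T']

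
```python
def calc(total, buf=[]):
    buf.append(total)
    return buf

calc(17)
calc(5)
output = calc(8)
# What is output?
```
[17, 5, 8]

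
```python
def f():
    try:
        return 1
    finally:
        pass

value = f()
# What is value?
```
1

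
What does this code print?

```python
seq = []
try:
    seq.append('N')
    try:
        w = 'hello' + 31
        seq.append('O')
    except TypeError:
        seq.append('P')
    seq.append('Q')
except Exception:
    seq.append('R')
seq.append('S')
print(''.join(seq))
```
NPQS

Inner exception caught by inner handler, outer continues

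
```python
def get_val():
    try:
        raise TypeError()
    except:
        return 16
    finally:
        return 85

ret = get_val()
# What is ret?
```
85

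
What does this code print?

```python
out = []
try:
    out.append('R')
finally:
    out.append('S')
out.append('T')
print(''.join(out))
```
RST

try/finally without except, no exception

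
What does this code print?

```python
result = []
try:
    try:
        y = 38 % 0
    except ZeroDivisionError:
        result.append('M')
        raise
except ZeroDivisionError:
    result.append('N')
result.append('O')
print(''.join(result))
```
MNO

raise without argument re-raises current exception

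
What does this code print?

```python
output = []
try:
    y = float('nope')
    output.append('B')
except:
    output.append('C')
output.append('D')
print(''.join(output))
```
CD

Exception raised in try, caught by bare except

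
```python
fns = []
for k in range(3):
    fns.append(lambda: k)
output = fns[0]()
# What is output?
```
2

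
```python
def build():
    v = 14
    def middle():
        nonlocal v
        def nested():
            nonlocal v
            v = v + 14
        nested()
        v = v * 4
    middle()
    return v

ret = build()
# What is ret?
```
112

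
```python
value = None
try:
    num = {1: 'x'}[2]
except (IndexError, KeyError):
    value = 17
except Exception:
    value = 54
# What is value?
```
17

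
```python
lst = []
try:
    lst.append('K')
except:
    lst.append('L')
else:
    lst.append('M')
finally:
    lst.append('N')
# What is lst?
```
['K', 'M', 'N']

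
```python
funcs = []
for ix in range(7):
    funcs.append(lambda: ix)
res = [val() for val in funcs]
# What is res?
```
[6, 6, 6, 6, 6, 6, 6]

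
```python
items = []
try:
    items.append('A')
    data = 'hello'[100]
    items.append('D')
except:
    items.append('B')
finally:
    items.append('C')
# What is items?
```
['A', 'B', 'C']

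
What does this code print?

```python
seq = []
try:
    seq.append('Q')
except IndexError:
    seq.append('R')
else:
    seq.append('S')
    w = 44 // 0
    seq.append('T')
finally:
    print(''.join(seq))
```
QS

Try succeeds, else appends 'S', ZeroDivisionError in else is uncaught, finally prints before exception propagates ('T' never appended)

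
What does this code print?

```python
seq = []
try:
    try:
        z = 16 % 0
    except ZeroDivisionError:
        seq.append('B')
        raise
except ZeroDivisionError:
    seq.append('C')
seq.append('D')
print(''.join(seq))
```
BCD

raise without argument re-raises current exception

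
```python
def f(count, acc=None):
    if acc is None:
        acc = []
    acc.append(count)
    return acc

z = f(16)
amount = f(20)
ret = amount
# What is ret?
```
[20]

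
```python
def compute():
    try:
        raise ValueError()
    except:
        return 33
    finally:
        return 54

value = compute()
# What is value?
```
54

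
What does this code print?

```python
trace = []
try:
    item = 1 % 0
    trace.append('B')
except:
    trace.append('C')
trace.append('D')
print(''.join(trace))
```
CD

Exception raised in try, caught by bare except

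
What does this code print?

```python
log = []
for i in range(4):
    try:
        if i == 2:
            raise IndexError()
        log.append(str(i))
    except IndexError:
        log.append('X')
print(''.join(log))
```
01X3

Exception on i=2 caught, loop continues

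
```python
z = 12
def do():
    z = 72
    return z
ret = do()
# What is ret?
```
72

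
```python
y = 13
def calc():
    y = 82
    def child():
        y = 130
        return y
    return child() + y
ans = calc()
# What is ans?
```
212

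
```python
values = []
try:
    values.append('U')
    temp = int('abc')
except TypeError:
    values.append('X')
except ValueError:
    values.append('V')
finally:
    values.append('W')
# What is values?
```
['U', 'V', 'W']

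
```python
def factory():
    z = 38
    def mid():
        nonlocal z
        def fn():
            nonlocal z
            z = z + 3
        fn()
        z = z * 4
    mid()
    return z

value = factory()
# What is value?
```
164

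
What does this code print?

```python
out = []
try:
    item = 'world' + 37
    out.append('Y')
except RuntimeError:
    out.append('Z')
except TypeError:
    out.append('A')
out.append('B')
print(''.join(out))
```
AB

TypeError is caught by its specific handler, not RuntimeError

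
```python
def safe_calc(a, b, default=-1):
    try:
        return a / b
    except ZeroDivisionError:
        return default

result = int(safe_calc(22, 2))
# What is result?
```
11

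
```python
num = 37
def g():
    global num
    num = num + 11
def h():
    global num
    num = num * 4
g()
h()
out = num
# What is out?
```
192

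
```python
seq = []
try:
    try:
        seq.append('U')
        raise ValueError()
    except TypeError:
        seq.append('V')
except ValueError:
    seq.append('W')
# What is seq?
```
['U', 'W']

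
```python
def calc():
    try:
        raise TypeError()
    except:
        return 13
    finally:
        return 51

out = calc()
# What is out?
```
51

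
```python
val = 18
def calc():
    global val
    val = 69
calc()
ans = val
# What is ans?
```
69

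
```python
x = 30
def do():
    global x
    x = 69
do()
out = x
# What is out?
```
69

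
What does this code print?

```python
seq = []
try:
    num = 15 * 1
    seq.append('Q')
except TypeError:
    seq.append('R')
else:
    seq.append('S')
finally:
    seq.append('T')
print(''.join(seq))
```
QST

else runs before finally when no exception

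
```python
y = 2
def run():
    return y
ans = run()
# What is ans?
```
2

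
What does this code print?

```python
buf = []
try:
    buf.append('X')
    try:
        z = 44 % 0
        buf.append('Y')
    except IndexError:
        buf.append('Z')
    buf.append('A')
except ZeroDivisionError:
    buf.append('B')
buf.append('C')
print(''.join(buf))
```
XBC

Inner handler doesn't match, propagates to outer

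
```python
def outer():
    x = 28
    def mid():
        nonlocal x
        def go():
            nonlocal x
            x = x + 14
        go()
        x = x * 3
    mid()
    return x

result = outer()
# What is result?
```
126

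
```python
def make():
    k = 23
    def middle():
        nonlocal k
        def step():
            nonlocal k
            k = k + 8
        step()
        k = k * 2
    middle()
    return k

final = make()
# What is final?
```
62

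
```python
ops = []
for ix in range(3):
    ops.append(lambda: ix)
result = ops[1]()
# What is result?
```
2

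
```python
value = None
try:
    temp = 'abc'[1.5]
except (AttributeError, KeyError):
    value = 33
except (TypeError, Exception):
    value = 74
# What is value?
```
74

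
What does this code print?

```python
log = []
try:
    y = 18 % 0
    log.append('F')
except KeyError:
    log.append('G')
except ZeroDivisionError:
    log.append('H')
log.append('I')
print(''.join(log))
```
HI

ZeroDivisionError is caught by its specific handler, not KeyError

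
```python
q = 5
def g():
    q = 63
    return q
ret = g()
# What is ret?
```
63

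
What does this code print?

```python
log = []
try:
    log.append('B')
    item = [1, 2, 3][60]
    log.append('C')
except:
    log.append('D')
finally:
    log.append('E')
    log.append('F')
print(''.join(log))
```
BDEF

Code before exception runs, then except, then all of finally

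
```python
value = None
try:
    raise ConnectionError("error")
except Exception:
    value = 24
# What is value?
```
24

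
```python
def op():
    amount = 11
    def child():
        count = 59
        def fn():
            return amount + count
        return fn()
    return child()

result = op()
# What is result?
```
70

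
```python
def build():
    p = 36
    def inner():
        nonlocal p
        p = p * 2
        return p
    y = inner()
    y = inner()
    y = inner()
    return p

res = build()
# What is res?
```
288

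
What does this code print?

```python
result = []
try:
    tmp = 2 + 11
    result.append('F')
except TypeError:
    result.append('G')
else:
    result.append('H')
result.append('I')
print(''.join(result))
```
FHI

else block runs when no exception occurs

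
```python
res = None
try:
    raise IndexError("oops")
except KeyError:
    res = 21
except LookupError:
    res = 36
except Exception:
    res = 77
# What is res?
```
36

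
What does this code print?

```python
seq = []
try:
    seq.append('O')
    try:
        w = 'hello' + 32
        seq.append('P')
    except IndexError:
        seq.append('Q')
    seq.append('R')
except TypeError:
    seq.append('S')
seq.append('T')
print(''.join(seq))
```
OST

Inner handler doesn't match, propagates to outer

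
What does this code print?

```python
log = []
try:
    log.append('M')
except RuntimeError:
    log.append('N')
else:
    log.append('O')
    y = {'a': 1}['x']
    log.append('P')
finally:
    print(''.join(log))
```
MO

Try succeeds, else appends 'O', KeyError in else is uncaught, finally prints before exception propagates ('P' never appended)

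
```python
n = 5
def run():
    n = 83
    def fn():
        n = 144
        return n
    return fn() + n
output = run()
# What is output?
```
227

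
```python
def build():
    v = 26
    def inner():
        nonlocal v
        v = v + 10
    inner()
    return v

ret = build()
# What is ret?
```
36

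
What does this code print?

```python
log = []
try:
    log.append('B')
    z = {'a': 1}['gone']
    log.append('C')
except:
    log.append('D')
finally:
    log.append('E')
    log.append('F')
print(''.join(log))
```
BDEF

Code before exception runs, then except, then all of finally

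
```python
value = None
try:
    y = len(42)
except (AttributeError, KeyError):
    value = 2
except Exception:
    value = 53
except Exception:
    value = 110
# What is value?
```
53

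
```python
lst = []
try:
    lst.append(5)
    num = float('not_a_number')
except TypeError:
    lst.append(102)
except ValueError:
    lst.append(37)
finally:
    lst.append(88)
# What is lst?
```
[5, 37, 88]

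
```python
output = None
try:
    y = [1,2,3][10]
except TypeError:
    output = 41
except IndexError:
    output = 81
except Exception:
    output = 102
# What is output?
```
81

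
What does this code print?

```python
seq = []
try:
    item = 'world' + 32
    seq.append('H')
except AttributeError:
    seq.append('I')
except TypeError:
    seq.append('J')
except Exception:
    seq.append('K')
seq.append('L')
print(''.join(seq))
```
JL

TypeError matches before generic Exception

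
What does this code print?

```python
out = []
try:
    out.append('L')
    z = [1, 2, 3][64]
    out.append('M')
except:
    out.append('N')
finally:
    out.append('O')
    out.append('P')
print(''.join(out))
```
LNOP

Code before exception runs, then except, then all of finally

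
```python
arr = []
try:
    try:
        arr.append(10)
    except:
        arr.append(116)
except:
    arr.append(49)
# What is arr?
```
[10]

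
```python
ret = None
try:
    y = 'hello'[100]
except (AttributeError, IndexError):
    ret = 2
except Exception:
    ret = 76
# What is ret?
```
2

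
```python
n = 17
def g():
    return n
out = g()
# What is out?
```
17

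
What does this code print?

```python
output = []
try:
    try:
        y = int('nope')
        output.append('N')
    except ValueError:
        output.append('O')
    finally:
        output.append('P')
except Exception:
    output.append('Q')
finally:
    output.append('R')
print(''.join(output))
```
OPR

Both finally blocks run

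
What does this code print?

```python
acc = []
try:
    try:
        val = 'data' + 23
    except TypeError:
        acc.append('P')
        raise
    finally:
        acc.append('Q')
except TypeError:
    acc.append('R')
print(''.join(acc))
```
PQR

finally runs before re-raised exception propagates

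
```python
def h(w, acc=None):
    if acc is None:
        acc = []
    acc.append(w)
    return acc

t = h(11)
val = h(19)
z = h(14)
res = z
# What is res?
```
[14]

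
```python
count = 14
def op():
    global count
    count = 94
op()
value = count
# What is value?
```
94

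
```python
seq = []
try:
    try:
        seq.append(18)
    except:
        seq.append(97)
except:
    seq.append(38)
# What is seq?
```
[18]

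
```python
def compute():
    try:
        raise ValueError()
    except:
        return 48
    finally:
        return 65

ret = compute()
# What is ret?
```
65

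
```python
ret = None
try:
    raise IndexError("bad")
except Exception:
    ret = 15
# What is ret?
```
15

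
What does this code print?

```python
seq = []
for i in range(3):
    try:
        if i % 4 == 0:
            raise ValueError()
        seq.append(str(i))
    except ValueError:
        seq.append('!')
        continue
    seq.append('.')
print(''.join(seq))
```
!1.2.

continue in except skips rest of loop body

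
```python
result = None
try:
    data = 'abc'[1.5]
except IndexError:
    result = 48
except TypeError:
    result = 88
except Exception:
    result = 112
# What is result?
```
88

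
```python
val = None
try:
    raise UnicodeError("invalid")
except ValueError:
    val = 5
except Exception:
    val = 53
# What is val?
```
5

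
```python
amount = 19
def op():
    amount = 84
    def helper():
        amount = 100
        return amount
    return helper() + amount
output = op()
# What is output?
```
184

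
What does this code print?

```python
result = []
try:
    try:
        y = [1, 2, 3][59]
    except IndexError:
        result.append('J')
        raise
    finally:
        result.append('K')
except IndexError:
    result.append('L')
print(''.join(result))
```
JKL

finally runs before re-raised exception propagates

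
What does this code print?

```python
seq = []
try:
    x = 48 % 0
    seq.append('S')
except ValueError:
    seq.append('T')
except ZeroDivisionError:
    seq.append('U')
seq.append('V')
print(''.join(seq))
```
UV

ZeroDivisionError is caught by its specific handler, not ValueError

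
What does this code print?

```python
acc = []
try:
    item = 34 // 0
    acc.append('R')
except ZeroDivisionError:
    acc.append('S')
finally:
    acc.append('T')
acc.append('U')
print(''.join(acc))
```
STU

finally always runs, even after exception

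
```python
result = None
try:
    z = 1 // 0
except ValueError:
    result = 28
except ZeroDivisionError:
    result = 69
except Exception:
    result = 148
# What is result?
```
69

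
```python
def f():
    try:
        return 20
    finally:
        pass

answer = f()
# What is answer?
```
20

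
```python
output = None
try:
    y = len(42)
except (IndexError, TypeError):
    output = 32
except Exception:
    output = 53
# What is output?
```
32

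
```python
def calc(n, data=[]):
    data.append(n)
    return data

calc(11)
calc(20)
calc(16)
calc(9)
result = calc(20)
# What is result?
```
[11, 20, 16, 9, 20]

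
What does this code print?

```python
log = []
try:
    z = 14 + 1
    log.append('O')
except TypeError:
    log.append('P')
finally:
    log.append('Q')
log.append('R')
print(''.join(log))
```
OQR

finally runs after normal execution too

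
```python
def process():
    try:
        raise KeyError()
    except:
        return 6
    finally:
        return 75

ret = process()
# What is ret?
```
75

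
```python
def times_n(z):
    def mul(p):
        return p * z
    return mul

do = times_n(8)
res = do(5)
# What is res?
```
40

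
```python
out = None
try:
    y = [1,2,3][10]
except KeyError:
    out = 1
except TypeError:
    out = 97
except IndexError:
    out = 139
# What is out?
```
139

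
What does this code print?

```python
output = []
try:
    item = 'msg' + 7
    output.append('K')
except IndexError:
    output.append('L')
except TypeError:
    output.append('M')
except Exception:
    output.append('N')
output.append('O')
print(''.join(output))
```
MO

TypeError matches before generic Exception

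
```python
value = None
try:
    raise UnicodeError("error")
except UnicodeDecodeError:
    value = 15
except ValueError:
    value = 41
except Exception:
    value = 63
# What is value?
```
41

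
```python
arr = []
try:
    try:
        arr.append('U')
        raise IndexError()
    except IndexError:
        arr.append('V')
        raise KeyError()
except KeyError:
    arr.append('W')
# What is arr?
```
['U', 'V', 'W']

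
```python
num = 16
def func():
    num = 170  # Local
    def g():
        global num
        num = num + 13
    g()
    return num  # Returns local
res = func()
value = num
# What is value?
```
29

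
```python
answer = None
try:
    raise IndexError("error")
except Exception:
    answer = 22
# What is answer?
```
22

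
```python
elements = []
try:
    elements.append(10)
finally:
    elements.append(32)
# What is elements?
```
[10, 32]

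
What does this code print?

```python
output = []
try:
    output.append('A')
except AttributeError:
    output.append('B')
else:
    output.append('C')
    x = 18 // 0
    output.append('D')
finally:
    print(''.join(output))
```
AC

Try succeeds, else appends 'C', ZeroDivisionError in else is uncaught, finally prints before exception propagates ('D' never appended)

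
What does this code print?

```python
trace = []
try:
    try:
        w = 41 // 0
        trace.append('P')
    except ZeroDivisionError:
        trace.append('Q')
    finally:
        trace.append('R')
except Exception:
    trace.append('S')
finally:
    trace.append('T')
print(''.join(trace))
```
QRT

Both finally blocks run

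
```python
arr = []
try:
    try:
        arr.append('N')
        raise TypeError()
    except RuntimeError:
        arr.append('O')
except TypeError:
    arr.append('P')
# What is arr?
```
['N', 'P']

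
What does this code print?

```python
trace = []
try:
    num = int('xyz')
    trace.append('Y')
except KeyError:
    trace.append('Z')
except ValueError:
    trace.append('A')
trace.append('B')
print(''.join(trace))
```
AB

ValueError is caught by its specific handler, not KeyError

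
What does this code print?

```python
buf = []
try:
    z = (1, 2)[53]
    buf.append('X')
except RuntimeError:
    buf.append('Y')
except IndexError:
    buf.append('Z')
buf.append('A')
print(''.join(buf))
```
ZA

IndexError is caught by its specific handler, not RuntimeError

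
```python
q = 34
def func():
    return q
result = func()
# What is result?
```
34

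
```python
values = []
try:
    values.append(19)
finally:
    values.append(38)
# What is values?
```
[19, 38]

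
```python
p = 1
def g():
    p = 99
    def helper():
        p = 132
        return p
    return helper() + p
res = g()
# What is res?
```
231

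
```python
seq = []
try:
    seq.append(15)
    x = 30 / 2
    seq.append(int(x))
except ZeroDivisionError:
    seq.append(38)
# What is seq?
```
[15, 15]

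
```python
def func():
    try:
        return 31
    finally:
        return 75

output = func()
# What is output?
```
75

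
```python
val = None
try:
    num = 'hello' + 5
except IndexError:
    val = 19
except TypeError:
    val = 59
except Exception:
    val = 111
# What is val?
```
59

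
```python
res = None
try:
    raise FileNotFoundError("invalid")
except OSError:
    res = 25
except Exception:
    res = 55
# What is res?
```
25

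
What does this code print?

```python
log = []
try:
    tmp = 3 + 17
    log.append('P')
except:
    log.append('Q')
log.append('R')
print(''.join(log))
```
PR

No exception, try block completes normally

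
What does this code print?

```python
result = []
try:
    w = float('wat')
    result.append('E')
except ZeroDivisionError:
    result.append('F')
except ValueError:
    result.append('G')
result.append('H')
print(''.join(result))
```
GH

ValueError is caught by its specific handler, not ZeroDivisionError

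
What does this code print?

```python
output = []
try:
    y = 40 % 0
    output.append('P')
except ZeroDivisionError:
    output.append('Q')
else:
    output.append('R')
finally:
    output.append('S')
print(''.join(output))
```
QS

Exception: except runs, else skipped, finally runs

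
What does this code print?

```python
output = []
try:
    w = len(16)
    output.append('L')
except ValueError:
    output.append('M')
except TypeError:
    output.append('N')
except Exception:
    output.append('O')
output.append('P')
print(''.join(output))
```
NP

TypeError matches before generic Exception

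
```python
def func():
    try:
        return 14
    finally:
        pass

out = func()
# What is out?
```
14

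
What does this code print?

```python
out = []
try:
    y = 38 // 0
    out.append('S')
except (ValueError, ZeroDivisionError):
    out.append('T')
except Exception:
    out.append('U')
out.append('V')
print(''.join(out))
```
TV

ZeroDivisionError matches tuple containing it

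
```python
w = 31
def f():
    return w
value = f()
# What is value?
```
31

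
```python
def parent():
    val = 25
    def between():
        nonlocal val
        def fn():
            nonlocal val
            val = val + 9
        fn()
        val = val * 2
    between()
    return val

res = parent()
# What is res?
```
68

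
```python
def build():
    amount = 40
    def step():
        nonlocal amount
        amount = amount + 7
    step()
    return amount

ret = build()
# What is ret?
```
47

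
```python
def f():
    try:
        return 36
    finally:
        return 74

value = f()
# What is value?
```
74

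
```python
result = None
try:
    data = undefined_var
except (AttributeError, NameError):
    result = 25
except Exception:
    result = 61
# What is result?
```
25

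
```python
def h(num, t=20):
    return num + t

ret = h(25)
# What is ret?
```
45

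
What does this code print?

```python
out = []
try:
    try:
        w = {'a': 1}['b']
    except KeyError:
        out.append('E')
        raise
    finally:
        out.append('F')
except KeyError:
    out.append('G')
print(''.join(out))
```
EFG

finally runs before re-raised exception propagates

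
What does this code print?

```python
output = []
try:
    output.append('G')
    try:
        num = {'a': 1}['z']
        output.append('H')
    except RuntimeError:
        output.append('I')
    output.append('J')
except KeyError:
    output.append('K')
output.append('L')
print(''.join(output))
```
GKL

Inner handler doesn't match, propagates to outer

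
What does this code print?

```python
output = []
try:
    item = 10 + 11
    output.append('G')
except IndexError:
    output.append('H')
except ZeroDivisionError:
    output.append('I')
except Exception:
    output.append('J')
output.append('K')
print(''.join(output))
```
GK

No exception, try block completes normally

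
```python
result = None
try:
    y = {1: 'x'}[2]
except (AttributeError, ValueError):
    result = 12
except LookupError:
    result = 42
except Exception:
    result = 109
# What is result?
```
42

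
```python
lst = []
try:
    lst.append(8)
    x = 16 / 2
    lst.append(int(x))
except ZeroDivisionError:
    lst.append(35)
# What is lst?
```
[8, 8]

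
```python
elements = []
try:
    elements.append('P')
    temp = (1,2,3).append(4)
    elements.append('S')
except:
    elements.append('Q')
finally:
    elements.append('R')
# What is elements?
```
['P', 'Q', 'R']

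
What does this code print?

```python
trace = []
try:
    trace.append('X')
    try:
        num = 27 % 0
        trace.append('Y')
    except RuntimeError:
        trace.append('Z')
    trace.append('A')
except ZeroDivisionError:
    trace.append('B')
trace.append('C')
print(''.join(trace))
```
XBC

Inner handler doesn't match, propagates to outer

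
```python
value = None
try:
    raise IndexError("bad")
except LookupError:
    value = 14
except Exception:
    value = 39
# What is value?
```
14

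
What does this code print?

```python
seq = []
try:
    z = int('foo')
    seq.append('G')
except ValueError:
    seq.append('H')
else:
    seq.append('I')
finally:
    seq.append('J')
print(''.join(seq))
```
HJ

Exception: except runs, else skipped, finally runs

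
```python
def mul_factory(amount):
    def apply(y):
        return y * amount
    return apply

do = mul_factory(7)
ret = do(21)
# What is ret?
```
147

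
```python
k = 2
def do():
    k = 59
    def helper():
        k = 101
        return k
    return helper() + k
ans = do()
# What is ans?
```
160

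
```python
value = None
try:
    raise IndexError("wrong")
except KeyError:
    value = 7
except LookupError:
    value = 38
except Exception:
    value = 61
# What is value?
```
38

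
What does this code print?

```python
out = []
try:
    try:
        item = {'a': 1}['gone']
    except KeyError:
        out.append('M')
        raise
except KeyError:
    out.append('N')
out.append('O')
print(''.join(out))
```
MNO

raise without argument re-raises current exception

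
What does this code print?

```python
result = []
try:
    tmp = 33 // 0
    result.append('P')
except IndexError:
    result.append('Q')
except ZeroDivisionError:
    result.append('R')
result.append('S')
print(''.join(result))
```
RS

ZeroDivisionError is caught by its specific handler, not IndexError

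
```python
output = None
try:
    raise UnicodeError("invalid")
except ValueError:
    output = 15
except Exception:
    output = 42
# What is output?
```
15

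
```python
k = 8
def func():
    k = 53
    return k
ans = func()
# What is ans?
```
53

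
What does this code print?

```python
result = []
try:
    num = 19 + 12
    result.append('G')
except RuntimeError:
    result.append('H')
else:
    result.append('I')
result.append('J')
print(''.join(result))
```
GIJ

else block runs when no exception occurs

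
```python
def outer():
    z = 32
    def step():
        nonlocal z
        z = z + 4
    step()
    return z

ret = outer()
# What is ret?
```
36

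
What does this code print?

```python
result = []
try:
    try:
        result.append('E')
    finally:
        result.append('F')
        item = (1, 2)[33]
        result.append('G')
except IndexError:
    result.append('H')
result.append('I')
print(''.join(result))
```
EFHI

Exception in inner finally caught by outer except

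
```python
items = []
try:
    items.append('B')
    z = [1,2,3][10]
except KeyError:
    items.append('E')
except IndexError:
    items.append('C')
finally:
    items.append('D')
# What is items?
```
['B', 'C', 'D']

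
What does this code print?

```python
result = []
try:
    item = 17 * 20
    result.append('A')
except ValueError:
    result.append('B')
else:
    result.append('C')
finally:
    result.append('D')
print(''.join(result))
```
ACD

else runs before finally when no exception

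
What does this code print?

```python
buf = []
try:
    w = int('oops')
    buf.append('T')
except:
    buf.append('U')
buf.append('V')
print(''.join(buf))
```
UV

Exception raised in try, caught by bare except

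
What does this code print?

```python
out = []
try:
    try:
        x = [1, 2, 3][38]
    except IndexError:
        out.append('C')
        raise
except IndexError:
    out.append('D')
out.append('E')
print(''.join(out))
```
CDE

raise without argument re-raises current exception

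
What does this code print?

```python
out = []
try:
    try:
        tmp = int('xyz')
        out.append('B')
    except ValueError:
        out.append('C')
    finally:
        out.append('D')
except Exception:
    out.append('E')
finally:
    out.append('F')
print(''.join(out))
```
CDF

Both finally blocks run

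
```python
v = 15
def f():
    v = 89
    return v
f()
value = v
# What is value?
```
15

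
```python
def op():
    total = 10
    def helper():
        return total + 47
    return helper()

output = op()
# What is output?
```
57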